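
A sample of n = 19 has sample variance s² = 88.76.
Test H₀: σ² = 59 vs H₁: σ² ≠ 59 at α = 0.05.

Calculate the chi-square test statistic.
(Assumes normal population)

df = n - 1 = 18
χ² = (n-1)s²/σ₀² = 18×88.76/59 = 27.0793
Critical values: χ²_{0.975,18} = 8.231, χ²_{0.025,18} = 31.526
Rejection region: χ² < 8.231 or χ² > 31.526
Decision: fail to reject H₀

Answer: χ² = 27.0793, fail to reject H₀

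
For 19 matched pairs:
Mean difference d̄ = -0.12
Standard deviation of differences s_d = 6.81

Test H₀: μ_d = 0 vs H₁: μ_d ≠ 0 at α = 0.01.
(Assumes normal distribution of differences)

df = n - 1 = 18
SE = s_d/√n = 6.81/√19 = 1.5623
t = d̄/SE = -0.12/1.5623 = -0.0768
Critical value: t_{0.005,18} = ±2.878
p-value ≈ 0.9396
Decision: fail to reject H₀

Answer: t = -0.0768, fail to reject H₀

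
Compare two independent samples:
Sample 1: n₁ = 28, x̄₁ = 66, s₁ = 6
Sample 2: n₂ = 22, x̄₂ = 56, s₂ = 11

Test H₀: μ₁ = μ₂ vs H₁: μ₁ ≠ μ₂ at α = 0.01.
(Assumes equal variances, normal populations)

Answer: t = 4.1029, reject H₀

Derivation:
Pooled variance: s²_p = [27×6² + 21×11²]/(48) = 73.1875
s_p = 8.5550
SE = s_p×√(1/n₁ + 1/n₂) = 8.5550×√(1/28 + 1/22) = 2.4373
t = (x̄₁ - x̄₂)/SE = (66 - 56)/2.4373 = 4.1029
df = 48, t-critical = ±2.682
Decision: reject H₀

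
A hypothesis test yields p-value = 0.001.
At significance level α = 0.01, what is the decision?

Answer: reject H₀

Derivation:
Compare p-value to α:
0.001 < 0.01
Decision: reject H₀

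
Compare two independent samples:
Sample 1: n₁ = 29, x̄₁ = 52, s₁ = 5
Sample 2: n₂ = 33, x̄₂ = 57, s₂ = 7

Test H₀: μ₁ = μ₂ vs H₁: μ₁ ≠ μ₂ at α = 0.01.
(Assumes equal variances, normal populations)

Answer: t = -3.1951, reject H₀

Derivation:
Pooled variance: s²_p = [28×5² + 32×7²]/(60) = 37.8000
s_p = 6.1482
SE = s_p×√(1/n₁ + 1/n₂) = 6.1482×√(1/29 + 1/33) = 1.5649
t = (x̄₁ - x̄₂)/SE = (52 - 57)/1.5649 = -3.1951
df = 60, t-critical = ±2.660
Decision: reject H₀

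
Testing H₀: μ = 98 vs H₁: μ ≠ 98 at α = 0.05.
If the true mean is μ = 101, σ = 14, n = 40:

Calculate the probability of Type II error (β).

Answer: β ≈ 0.7269

Derivation:
SE = σ/√n = 14/√40 = 2.2136
Critical values: μ₀ ± z_0.025×SE = 98 ± 1.960×2.2136
Acceptance region: (93.6613, 102.3387)
Under H₁ (μ = 101): z_high = (102.3387 - 101)/2.2136 = 0.6048, z_low = (93.6613 - 101)/2.2136 = -3.3153
β = P(not reject | H₁) = Φ(0.6048) - Φ(-3.3153) ≈ 0.7269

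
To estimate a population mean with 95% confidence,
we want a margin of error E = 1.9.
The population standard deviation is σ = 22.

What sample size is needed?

Answer: n = 516

Derivation:
z_0.025 = 1.960
n = (z×σ/E)² = (1.960×22/1.9)²
n = 515.0511
Round up: n = 516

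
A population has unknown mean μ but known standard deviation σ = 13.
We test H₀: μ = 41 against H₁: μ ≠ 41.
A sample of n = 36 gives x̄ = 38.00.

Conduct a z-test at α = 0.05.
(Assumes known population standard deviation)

Answer: z = -1.3846, fail to reject H₀

Derivation:
Standard error: SE = σ/√n = 13/√36 = 2.1667
z-statistic: z = (x̄ - μ₀)/SE = (38.00 - 41)/2.1667 = -1.3846
Critical value: ±1.960
p-value = 0.1662
Decision: fail to reject H₀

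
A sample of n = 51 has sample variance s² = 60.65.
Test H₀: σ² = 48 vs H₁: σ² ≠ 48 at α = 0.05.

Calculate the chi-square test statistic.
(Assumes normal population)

Answer: χ² = 63.1771, fail to reject H₀

Derivation:
df = n - 1 = 50
χ² = (n-1)s²/σ₀² = 50×60.65/48 = 63.1771
Critical values: χ²_{0.975,50} = 32.357, χ²_{0.025,50} = 71.420
Rejection region: χ² < 32.357 or χ² > 71.420
Decision: fail to reject H₀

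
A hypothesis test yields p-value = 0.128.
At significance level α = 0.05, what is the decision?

Compare p-value to α:
0.128 ≥ 0.05
Decision: fail to reject H₀

Answer: fail to reject H₀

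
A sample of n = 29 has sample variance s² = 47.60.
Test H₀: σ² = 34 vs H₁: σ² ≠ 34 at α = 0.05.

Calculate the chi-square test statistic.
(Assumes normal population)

df = n - 1 = 28
χ² = (n-1)s²/σ₀² = 28×47.60/34 = 39.2000
Critical values: χ²_{0.975,28} = 15.308, χ²_{0.025,28} = 44.461
Rejection region: χ² < 15.308 or χ² > 44.461
Decision: fail to reject H₀

Answer: χ² = 39.2000, fail to reject H₀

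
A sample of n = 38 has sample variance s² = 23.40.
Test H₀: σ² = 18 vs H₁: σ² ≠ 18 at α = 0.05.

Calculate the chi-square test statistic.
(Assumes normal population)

Answer: χ² = 48.1000, fail to reject H₀

Derivation:
df = n - 1 = 37
χ² = (n-1)s²/σ₀² = 37×23.40/18 = 48.1000
Critical values: χ²_{0.975,37} = 22.106, χ²_{0.025,37} = 55.668
Rejection region: χ² < 22.106 or χ² > 55.668
Decision: fail to reject H₀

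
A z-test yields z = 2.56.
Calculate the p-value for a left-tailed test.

Answer: p-value ≈ 0.9948

Derivation:
For z = 2.56:
p = P(Z < 2.56) = Φ(2.56) = 0.9948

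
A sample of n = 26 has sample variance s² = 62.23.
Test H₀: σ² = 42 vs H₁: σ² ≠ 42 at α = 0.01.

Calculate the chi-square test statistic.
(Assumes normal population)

Answer: χ² = 37.0417, fail to reject H₀

Derivation:
df = n - 1 = 25
χ² = (n-1)s²/σ₀² = 25×62.23/42 = 37.0417
Critical values: χ²_{0.995,25} = 10.520, χ²_{0.005,25} = 46.928
Rejection region: χ² < 10.520 or χ² > 46.928
Decision: fail to reject H₀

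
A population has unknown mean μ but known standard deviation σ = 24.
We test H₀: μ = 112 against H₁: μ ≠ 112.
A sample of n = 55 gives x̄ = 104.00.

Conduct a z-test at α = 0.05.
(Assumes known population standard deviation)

Standard error: SE = σ/√n = 24/√55 = 3.2362
z-statistic: z = (x̄ - μ₀)/SE = (104.00 - 112)/3.2362 = -2.4720
Critical value: ±1.960
p-value = 0.0134
Decision: reject H₀

Answer: z = -2.4720, reject H₀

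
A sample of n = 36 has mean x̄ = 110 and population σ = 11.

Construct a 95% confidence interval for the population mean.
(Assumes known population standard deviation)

Answer: (106.4067, 113.5933)

Derivation:
Confidence level: 95%, α = 0.05
z_0.025 = 1.960
SE = σ/√n = 11/√36 = 1.8333
Margin of error = 1.960 × 1.8333 = 3.5933
CI: x̄ ± margin = 110 ± 3.5933
CI: (106.4067, 113.5933)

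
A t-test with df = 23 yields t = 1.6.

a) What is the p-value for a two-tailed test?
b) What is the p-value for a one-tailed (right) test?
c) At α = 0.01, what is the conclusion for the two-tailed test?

Using t-distribution with df = 23:
a) Two-tailed: p = 2×P(T > 1.6) = 0.1232
b) One-tailed: p = P(T > 1.6) = 0.0616
c) 0.1232 ≥ 0.01, fail to reject H₀

Answer: a) 0.1232, b) 0.0616, c) fail to reject H₀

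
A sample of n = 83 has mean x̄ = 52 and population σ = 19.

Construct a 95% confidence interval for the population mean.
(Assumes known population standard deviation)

Answer: (47.9124, 56.0876)

Derivation:
Confidence level: 95%, α = 0.05
z_0.025 = 1.960
SE = σ/√n = 19/√83 = 2.0855
Margin of error = 1.960 × 2.0855 = 4.0876
CI: x̄ ± margin = 52 ± 4.0876
CI: (47.9124, 56.0876)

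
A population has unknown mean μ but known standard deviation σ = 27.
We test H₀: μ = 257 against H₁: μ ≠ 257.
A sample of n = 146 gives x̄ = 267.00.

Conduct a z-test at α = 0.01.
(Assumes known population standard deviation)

Standard error: SE = σ/√n = 27/√146 = 2.2345
z-statistic: z = (x̄ - μ₀)/SE = (267.00 - 257)/2.2345 = 4.4753
Critical value: ±2.576
p-value < 0.0001
Decision: reject H₀

Answer: z = 4.4753, reject H₀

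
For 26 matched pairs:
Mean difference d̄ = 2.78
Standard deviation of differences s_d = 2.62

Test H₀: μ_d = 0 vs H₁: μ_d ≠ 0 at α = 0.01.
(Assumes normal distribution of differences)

df = n - 1 = 25
SE = s_d/√n = 2.62/√26 = 0.5138
t = d̄/SE = 2.78/0.5138 = 5.4107
Critical value: t_{0.005,25} = ±2.787
p-value < 0.0001
Decision: reject H₀

Answer: t = 5.4107, reject H₀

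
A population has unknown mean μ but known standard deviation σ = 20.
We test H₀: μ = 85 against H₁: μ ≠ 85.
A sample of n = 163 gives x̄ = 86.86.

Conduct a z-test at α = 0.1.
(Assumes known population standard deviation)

Answer: z = 1.1874, fail to reject H₀

Derivation:
Standard error: SE = σ/√n = 20/√163 = 1.5665
z-statistic: z = (x̄ - μ₀)/SE = (86.86 - 85)/1.5665 = 1.1874
Critical value: ±1.645
p-value = 0.2351
Decision: fail to reject H₀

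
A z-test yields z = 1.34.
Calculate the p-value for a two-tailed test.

For z = 1.34:
p = 2×P(Z > |1.34|) = 2×(1 - Φ(1.34)) = 0.1802

Answer: p-value ≈ 0.1802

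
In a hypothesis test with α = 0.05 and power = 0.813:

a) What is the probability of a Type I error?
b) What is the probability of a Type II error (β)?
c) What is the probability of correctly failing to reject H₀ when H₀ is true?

Answer: a) 0.05, b) 0.187, c) 0.95

Derivation:
a) Type I error probability = α = 0.05
b) Power = P(reject H₀ | H₁ true) = 1 - β = 0.813, so Type II error probability = β = 1 - Power = 0.187
c) P(fail to reject H₀ | H₀ true) = 1 - α = 0.95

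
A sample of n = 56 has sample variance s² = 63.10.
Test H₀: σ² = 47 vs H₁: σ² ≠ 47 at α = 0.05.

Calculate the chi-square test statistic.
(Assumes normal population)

Answer: χ² = 73.8404, fail to reject H₀

Derivation:
df = n - 1 = 55
χ² = (n-1)s²/σ₀² = 55×63.10/47 = 73.8404
Critical values: χ²_{0.975,55} = 36.398, χ²_{0.025,55} = 77.380
Rejection region: χ² < 36.398 or χ² > 77.380
Decision: fail to reject H₀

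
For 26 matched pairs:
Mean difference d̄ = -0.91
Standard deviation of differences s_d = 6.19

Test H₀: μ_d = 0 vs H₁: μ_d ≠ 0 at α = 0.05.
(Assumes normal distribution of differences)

df = n - 1 = 25
SE = s_d/√n = 6.19/√26 = 1.2140
t = d̄/SE = -0.91/1.2140 = -0.7496
Critical value: t_{0.025,25} = ±2.060
p-value ≈ 0.4605
Decision: fail to reject H₀

Answer: t = -0.7496, fail to reject H₀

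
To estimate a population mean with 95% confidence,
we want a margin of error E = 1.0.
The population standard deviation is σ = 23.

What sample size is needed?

z_0.025 = 1.960
n = (z×σ/E)² = (1.960×23/1.0)²
n = 2032.2064
Round up: n = 2033

Answer: n = 2033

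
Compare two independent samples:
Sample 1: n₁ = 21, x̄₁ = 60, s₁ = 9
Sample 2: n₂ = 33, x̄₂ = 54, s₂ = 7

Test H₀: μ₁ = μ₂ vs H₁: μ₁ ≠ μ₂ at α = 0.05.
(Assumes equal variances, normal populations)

Pooled variance: s²_p = [20×9² + 32×7²]/(52) = 61.3077
s_p = 7.8299
SE = s_p×√(1/n₁ + 1/n₂) = 7.8299×√(1/21 + 1/33) = 2.1857
t = (x̄₁ - x̄₂)/SE = (60 - 54)/2.1857 = 2.7451
df = 52, t-critical = ±2.007
Decision: reject H₀

Answer: t = 2.7451, reject H₀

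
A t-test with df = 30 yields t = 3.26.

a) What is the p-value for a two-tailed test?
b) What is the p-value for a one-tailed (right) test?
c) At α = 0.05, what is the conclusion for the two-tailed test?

Answer: a) 0.0028, b) 0.0014, c) reject H₀

Derivation:
Using t-distribution with df = 30:
a) Two-tailed: p = 2×P(T > 3.26) = 0.0028
b) One-tailed: p = P(T > 3.26) = 0.0014
c) 0.0028 < 0.05, reject H₀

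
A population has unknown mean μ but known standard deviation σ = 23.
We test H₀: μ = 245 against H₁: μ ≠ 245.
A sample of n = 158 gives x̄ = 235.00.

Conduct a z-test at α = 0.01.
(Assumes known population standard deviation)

Answer: z = -5.4651, reject H₀

Derivation:
Standard error: SE = σ/√n = 23/√158 = 1.8298
z-statistic: z = (x̄ - μ₀)/SE = (235.00 - 245)/1.8298 = -5.4651
Critical value: ±2.576
p-value < 0.0001
Decision: reject H₀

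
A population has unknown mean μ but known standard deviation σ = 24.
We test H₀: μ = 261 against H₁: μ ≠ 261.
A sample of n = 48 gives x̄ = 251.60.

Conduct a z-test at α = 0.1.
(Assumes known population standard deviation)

Answer: z = -2.7135, reject H₀

Derivation:
Standard error: SE = σ/√n = 24/√48 = 3.4641
z-statistic: z = (x̄ - μ₀)/SE = (251.60 - 261)/3.4641 = -2.7135
Critical value: ±1.645
p-value = 0.0067
Decision: reject H₀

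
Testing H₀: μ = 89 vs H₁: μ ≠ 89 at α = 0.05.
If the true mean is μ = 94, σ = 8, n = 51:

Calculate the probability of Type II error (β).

Answer: β ≈ 0.0061

Derivation:
SE = σ/√n = 8/√51 = 1.1202
Critical values: μ₀ ± z_0.025×SE = 89 ± 1.960×1.1202
Acceptance region: (86.8044, 91.1956)
Under H₁ (μ = 94): z_high = (91.1956 - 94)/1.1202 = -2.5035, z_low = (86.8044 - 94)/1.1202 = -6.4235
β = P(not reject | H₁) = Φ(-2.5035) - Φ(-6.4235) ≈ 0.0061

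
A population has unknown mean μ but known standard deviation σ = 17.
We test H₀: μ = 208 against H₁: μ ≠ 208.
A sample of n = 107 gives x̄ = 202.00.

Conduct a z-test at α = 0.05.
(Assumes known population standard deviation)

Standard error: SE = σ/√n = 17/√107 = 1.6435
z-statistic: z = (x̄ - μ₀)/SE = (202.00 - 208)/1.6435 = -3.6507
Critical value: ±1.960
p-value = 0.0003
Decision: reject H₀

Answer: z = -3.6507, reject H₀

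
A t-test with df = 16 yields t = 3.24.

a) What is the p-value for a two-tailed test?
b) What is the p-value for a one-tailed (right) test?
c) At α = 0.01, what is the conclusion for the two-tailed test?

Answer: a) 0.0051, b) 0.0026, c) reject H₀

Derivation:
Using t-distribution with df = 16:
a) Two-tailed: p = 2×P(T > 3.24) = 0.0051
b) One-tailed: p = P(T > 3.24) = 0.0026
c) 0.0051 < 0.01, reject H₀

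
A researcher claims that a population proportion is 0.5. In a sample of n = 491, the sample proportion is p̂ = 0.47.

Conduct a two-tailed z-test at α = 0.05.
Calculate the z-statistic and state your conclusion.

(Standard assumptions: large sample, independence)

Answer: z = -1.3295, fail to reject H₀

Derivation:
H₀: p = 0.5, H₁: p ≠ 0.5
Standard error: SE = √(p₀(1-p₀)/n) = √(0.5×0.5/491) = 0.022565
z-statistic: z = (p̂ - p₀)/SE = (0.47 - 0.5)/0.022565 = -1.3295
Critical value: z_0.025 = ±1.960
p-value = 0.1837
Decision: fail to reject H₀ at α = 0.05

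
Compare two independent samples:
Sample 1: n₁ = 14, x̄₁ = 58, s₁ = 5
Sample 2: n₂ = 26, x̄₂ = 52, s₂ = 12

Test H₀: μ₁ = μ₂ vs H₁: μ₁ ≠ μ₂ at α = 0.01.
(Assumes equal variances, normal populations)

Pooled variance: s²_p = [13×5² + 25×12²]/(38) = 103.2895
s_p = 10.1631
SE = s_p×√(1/n₁ + 1/n₂) = 10.1631×√(1/14 + 1/26) = 3.3690
t = (x̄₁ - x̄₂)/SE = (58 - 52)/3.3690 = 1.7809
df = 38, t-critical = ±2.712
Decision: fail to reject H₀

Answer: t = 1.7809, fail to reject H₀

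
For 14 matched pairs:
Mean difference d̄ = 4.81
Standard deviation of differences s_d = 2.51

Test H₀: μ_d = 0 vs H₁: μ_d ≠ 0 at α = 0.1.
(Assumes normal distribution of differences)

Answer: t = 7.1705, reject H₀

Derivation:
df = n - 1 = 13
SE = s_d/√n = 2.51/√14 = 0.6708
t = d̄/SE = 4.81/0.6708 = 7.1705
Critical value: t_{0.05,13} = ±1.771
p-value < 0.0001
Decision: reject H₀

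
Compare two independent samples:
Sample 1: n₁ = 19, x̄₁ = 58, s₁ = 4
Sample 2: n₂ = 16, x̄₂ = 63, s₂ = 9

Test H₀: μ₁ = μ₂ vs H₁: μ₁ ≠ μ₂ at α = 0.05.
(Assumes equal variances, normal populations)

Pooled variance: s²_p = [18×4² + 15×9²]/(33) = 45.5455
s_p = 6.7487
SE = s_p×√(1/n₁ + 1/n₂) = 6.7487×√(1/19 + 1/16) = 2.2899
t = (x̄₁ - x̄₂)/SE = (58 - 63)/2.2899 = -2.1835
df = 33, t-critical = ±2.035
Decision: reject H₀

Answer: t = -2.1835, reject H₀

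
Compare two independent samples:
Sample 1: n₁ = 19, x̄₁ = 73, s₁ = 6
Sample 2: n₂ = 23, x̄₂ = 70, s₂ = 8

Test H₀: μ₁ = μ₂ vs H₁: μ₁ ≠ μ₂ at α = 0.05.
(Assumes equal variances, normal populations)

Answer: t = 1.3498, fail to reject H₀

Derivation:
Pooled variance: s²_p = [18×6² + 22×8²]/(40) = 51.4000
s_p = 7.1694
SE = s_p×√(1/n₁ + 1/n₂) = 7.1694×√(1/19 + 1/23) = 2.2226
t = (x̄₁ - x̄₂)/SE = (73 - 70)/2.2226 = 1.3498
df = 40, t-critical = ±2.021
Decision: fail to reject H₀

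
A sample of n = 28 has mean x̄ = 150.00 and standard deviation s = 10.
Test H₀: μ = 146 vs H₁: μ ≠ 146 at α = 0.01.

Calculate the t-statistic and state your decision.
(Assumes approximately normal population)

Answer: t = 2.1166, fail to reject H₀

Derivation:
df = n - 1 = 27
SE = s/√n = 10/√28 = 1.8898
t = (x̄ - μ₀)/SE = (150.00 - 146)/1.8898 = 2.1166
Critical value: t_{0.005,27} = ±2.771
p-value ≈ 0.0437
Decision: fail to reject H₀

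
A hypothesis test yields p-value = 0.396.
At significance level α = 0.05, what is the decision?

Compare p-value to α:
0.396 ≥ 0.05
Decision: fail to reject H₀

Answer: fail to reject H₀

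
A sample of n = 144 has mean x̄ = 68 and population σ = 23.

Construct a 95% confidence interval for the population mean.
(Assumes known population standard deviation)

Answer: (64.2433, 71.7567)

Derivation:
Confidence level: 95%, α = 0.05
z_0.025 = 1.960
SE = σ/√n = 23/√144 = 1.9167
Margin of error = 1.960 × 1.9167 = 3.7567
CI: x̄ ± margin = 68 ± 3.7567
CI: (64.2433, 71.7567)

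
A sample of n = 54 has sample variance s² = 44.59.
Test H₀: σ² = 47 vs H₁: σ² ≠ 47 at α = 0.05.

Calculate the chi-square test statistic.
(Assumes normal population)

Answer: χ² = 50.2823, fail to reject H₀

Derivation:
df = n - 1 = 53
χ² = (n-1)s²/σ₀² = 53×44.59/47 = 50.2823
Critical values: χ²_{0.975,53} = 34.776, χ²_{0.025,53} = 75.002
Rejection region: χ² < 34.776 or χ² > 75.002
Decision: fail to reject H₀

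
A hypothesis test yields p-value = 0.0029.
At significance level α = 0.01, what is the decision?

Answer: reject H₀

Derivation:
Compare p-value to α:
0.0029 < 0.01
Decision: reject H₀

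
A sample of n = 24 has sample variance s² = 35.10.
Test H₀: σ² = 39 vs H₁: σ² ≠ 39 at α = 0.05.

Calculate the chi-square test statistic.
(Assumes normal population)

df = n - 1 = 23
χ² = (n-1)s²/σ₀² = 23×35.10/39 = 20.7000
Critical values: χ²_{0.975,23} = 11.689, χ²_{0.025,23} = 38.076
Rejection region: χ² < 11.689 or χ² > 38.076
Decision: fail to reject H₀

Answer: χ² = 20.7000, fail to reject H₀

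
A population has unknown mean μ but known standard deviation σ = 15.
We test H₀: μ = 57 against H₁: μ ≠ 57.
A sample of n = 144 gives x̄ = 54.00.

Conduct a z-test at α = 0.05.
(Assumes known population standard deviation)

Answer: z = -2.4000, reject H₀

Derivation:
Standard error: SE = σ/√n = 15/√144 = 1.2500
z-statistic: z = (x̄ - μ₀)/SE = (54.00 - 57)/1.2500 = -2.4000
Critical value: ±1.960
p-value = 0.0164
Decision: reject H₀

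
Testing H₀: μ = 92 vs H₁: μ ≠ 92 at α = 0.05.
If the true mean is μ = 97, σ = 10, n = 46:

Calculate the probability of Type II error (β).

SE = σ/√n = 10/√46 = 1.4744
Critical values: μ₀ ± z_0.025×SE = 92 ± 1.960×1.4744
Acceptance region: (89.1102, 94.8898)
Under H₁ (μ = 97): z_high = (94.8898 - 97)/1.4744 = -1.4312, z_low = (89.1102 - 97)/1.4744 = -5.3512
β = P(not reject | H₁) = Φ(-1.4312) - Φ(-5.3512) ≈ 0.0762

Answer: β ≈ 0.0762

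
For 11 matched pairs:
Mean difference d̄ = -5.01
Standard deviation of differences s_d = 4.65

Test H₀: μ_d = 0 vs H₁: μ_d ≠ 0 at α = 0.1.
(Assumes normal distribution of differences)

Answer: t = -3.5735, reject H₀

Derivation:
df = n - 1 = 10
SE = s_d/√n = 4.65/√11 = 1.4020
t = d̄/SE = -5.01/1.4020 = -3.5735
Critical value: t_{0.05,10} = ±1.812
p-value ≈ 0.0051
Decision: reject H₀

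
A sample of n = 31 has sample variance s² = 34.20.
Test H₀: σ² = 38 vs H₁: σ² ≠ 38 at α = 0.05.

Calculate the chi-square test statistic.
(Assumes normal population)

df = n - 1 = 30
χ² = (n-1)s²/σ₀² = 30×34.20/38 = 27.0000
Critical values: χ²_{0.975,30} = 16.791, χ²_{0.025,30} = 46.979
Rejection region: χ² < 16.791 or χ² > 46.979
Decision: fail to reject H₀

Answer: χ² = 27.0000, fail to reject H₀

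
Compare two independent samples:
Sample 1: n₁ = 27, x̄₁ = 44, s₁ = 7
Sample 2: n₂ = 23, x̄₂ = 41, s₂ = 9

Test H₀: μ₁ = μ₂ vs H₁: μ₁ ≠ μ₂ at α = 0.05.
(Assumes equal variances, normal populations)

Pooled variance: s²_p = [26×7² + 22×9²]/(48) = 63.6667
s_p = 7.9791
SE = s_p×√(1/n₁ + 1/n₂) = 7.9791×√(1/27 + 1/23) = 2.2641
t = (x̄₁ - x̄₂)/SE = (44 - 41)/2.2641 = 1.3250
df = 48, t-critical = ±2.011
Decision: fail to reject H₀

Answer: t = 1.3250, fail to reject H₀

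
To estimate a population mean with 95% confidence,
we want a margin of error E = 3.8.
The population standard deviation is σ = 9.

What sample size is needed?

z_0.025 = 1.960
n = (z×σ/E)² = (1.960×9/3.8)²
n = 21.5491
Round up: n = 22

Answer: n = 22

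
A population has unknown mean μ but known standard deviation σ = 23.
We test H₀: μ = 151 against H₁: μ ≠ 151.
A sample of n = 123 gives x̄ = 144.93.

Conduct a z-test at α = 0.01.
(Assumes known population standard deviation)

Standard error: SE = σ/√n = 23/√123 = 2.0738
z-statistic: z = (x̄ - μ₀)/SE = (144.93 - 151)/2.0738 = -2.9270
Critical value: ±2.576
p-value = 0.0034
Decision: reject H₀

Answer: z = -2.9270, reject H₀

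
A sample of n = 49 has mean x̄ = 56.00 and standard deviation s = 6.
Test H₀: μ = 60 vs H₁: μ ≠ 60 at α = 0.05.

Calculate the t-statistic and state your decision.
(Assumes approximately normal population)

Answer: t = -4.6669, reject H₀

Derivation:
df = n - 1 = 48
SE = s/√n = 6/√49 = 0.8571
t = (x̄ - μ₀)/SE = (56.00 - 60)/0.8571 = -4.6669
Critical value: t_{0.025,48} = ±2.011
p-value < 0.0001
Decision: reject H₀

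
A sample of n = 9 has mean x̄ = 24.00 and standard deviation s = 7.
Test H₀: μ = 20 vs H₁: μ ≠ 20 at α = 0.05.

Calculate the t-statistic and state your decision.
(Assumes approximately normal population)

df = n - 1 = 8
SE = s/√n = 7/√9 = 2.3333
t = (x̄ - μ₀)/SE = (24.00 - 20)/2.3333 = 1.7143
Critical value: t_{0.025,8} = ±2.306
p-value ≈ 0.1248
Decision: fail to reject H₀

Answer: t = 1.7143, fail to reject H₀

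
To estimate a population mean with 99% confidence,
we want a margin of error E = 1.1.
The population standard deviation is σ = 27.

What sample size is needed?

z_0.005 = 2.576
n = (z×σ/E)² = (2.576×27/1.1)²
n = 3997.9179
Round up: n = 3998

Answer: n = 3998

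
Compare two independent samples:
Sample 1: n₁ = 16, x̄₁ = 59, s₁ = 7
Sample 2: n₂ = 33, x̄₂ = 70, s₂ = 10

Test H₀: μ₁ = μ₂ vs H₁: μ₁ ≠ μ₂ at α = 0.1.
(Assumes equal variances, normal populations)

Pooled variance: s²_p = [15×7² + 32×10²]/(47) = 83.7234
s_p = 9.1500
SE = s_p×√(1/n₁ + 1/n₂) = 9.1500×√(1/16 + 1/33) = 2.7874
t = (x̄₁ - x̄₂)/SE = (59 - 70)/2.7874 = -3.9463
df = 47, t-critical = ±1.678
Decision: reject H₀

Answer: t = -3.9463, reject H₀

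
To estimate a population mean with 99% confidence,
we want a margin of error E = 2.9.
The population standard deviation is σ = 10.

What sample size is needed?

Answer: n = 79

Derivation:
z_0.005 = 2.576
n = (z×σ/E)² = (2.576×10/2.9)²
n = 78.9034
Round up: n = 79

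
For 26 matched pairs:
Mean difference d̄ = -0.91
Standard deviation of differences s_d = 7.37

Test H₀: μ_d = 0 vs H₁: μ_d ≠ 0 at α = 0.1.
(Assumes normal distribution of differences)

df = n - 1 = 25
SE = s_d/√n = 7.37/√26 = 1.4454
t = d̄/SE = -0.91/1.4454 = -0.6296
Critical value: t_{0.05,25} = ±1.708
p-value ≈ 0.5347
Decision: fail to reject H₀

Answer: t = -0.6296, fail to reject H₀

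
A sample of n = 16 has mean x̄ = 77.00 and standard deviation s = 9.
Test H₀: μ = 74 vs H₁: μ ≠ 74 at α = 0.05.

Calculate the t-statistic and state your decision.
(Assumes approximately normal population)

df = n - 1 = 15
SE = s/√n = 9/√16 = 2.2500
t = (x̄ - μ₀)/SE = (77.00 - 74)/2.2500 = 1.3333
Critical value: t_{0.025,15} = ±2.131
p-value ≈ 0.2023
Decision: fail to reject H₀

Answer: t = 1.3333, fail to reject H₀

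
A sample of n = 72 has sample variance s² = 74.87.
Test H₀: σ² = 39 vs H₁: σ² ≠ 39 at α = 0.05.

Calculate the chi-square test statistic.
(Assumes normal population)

df = n - 1 = 71
χ² = (n-1)s²/σ₀² = 71×74.87/39 = 136.3018
Critical values: χ²_{0.975,71} = 49.592, χ²_{0.025,71} = 96.189
Rejection region: χ² < 49.592 or χ² > 96.189
Decision: reject H₀

Answer: χ² = 136.3018, reject H₀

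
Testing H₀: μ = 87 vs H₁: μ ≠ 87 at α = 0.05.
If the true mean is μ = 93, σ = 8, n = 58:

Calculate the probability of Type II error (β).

Answer: β ≈ 0.0001

Derivation:
SE = σ/√n = 8/√58 = 1.0505
Critical values: μ₀ ± z_0.025×SE = 87 ± 1.960×1.0505
Acceptance region: (84.9410, 89.0590)
Under H₁ (μ = 93): z_high = (89.0590 - 93)/1.0505 = -3.7515, z_low = (84.9410 - 93)/1.0505 = -7.6716
β = P(not reject | H₁) = Φ(-3.7515) - Φ(-7.6716) ≈ 0.0001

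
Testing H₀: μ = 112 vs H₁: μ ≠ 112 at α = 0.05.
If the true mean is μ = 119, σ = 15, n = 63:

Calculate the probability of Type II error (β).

SE = σ/√n = 15/√63 = 1.8898
Critical values: μ₀ ± z_0.025×SE = 112 ± 1.960×1.8898
Acceptance region: (108.2960, 115.7040)
Under H₁ (μ = 119): z_high = (115.7040 - 119)/1.8898 = -1.7441, z_low = (108.2960 - 119)/1.8898 = -5.6641
β = P(not reject | H₁) = Φ(-1.7441) - Φ(-5.6641) ≈ 0.0406

Answer: β ≈ 0.0406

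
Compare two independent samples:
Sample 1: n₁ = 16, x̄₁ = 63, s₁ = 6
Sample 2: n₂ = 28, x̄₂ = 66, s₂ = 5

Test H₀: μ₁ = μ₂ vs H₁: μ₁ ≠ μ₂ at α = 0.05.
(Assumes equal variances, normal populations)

Answer: t = -1.7798, fail to reject H₀

Derivation:
Pooled variance: s²_p = [15×6² + 27×5²]/(42) = 28.9286
s_p = 5.3785
SE = s_p×√(1/n₁ + 1/n₂) = 5.3785×√(1/16 + 1/28) = 1.6856
t = (x̄₁ - x̄₂)/SE = (63 - 66)/1.6856 = -1.7798
df = 42, t-critical = ±2.018
Decision: fail to reject H₀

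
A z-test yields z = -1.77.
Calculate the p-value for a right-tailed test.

For z = -1.77:
p = P(Z > -1.77) = 1 - Φ(-1.77) = 0.9616

Answer: p-value ≈ 0.9616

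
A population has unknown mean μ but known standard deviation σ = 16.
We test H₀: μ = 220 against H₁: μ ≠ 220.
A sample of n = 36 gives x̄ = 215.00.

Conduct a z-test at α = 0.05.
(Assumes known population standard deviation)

Standard error: SE = σ/√n = 16/√36 = 2.6667
z-statistic: z = (x̄ - μ₀)/SE = (215.00 - 220)/2.6667 = -1.8750
Critical value: ±1.960
p-value = 0.0608
Decision: fail to reject H₀

Answer: z = -1.8750, fail to reject H₀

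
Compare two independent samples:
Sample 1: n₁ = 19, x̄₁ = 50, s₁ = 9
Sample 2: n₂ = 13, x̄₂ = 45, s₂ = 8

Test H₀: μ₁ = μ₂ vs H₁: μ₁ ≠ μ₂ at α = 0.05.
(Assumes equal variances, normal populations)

Answer: t = 1.6126, fail to reject H₀

Derivation:
Pooled variance: s²_p = [18×9² + 12×8²]/(30) = 74.2000
s_p = 8.6139
SE = s_p×√(1/n₁ + 1/n₂) = 8.6139×√(1/19 + 1/13) = 3.1005
t = (x̄₁ - x̄₂)/SE = (50 - 45)/3.1005 = 1.6126
df = 30, t-critical = ±2.042
Decision: fail to reject H₀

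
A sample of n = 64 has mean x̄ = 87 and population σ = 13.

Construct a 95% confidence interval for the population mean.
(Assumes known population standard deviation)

Confidence level: 95%, α = 0.05
z_0.025 = 1.960
SE = σ/√n = 13/√64 = 1.6250
Margin of error = 1.960 × 1.6250 = 3.1850
CI: x̄ ± margin = 87 ± 3.1850
CI: (83.8150, 90.1850)

Answer: (83.8150, 90.1850)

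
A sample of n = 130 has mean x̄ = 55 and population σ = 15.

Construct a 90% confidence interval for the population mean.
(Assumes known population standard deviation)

Answer: (52.8358, 57.1642)

Derivation:
Confidence level: 90%, α = 0.1
z_0.05 = 1.645
SE = σ/√n = 15/√130 = 1.3156
Margin of error = 1.645 × 1.3156 = 2.1642
CI: x̄ ± margin = 55 ± 2.1642
CI: (52.8358, 57.1642)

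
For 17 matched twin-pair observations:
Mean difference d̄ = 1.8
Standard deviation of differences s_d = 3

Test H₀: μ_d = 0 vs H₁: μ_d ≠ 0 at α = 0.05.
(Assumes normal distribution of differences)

Answer: t = 2.4739, reject H₀

Derivation:
df = n - 1 = 16
SE = s_d/√n = 3/√17 = 0.7276
t = d̄/SE = 1.8/0.7276 = 2.4739
Critical value: t_{0.025,16} = ±2.120
p-value ≈ 0.0249
Decision: reject H₀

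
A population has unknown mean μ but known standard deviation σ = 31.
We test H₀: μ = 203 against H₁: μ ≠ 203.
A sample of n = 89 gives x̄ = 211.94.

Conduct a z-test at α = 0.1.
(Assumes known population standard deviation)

Standard error: SE = σ/√n = 31/√89 = 3.2860
z-statistic: z = (x̄ - μ₀)/SE = (211.94 - 203)/3.2860 = 2.7206
Critical value: ±1.645
p-value = 0.0065
Decision: reject H₀

Answer: z = 2.7206, reject H₀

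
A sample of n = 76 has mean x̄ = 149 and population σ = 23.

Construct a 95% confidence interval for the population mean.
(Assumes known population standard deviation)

Answer: (143.8289, 154.1711)

Derivation:
Confidence level: 95%, α = 0.05
z_0.025 = 1.960
SE = σ/√n = 23/√76 = 2.6383
Margin of error = 1.960 × 2.6383 = 5.1711
CI: x̄ ± margin = 149 ± 5.1711
CI: (143.8289, 154.1711)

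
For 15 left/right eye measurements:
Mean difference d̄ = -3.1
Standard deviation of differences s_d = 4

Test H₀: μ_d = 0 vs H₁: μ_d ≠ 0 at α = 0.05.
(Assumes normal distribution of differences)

Answer: t = -3.0015, reject H₀

Derivation:
df = n - 1 = 14
SE = s_d/√n = 4/√15 = 1.0328
t = d̄/SE = -3.1/1.0328 = -3.0015
Critical value: t_{0.025,14} = ±2.145
p-value ≈ 0.0095
Decision: reject H₀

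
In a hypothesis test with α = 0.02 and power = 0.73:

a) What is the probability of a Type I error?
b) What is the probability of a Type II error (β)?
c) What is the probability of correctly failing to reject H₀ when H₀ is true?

Answer: a) 0.02, b) 0.27, c) 0.98

Derivation:
a) Type I error probability = α = 0.02
b) Power = P(reject H₀ | H₁ true) = 1 - β = 0.73, so Type II error probability = β = 1 - Power = 0.27
c) P(fail to reject H₀ | H₀ true) = 1 - α = 0.98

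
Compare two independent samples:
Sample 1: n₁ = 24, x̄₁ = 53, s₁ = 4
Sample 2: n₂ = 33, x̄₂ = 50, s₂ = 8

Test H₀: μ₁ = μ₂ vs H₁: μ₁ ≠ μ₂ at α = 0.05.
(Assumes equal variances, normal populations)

Pooled variance: s²_p = [23×4² + 32×8²]/(55) = 43.9273
s_p = 6.6278
SE = s_p×√(1/n₁ + 1/n₂) = 6.6278×√(1/24 + 1/33) = 1.7781
t = (x̄₁ - x̄₂)/SE = (53 - 50)/1.7781 = 1.6872
df = 55, t-critical = ±2.004
Decision: fail to reject H₀

Answer: t = 1.6872, fail to reject H₀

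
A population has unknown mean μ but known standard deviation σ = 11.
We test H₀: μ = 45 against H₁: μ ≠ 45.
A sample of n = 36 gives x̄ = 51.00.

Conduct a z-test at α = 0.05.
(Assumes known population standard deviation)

Standard error: SE = σ/√n = 11/√36 = 1.8333
z-statistic: z = (x̄ - μ₀)/SE = (51.00 - 45)/1.8333 = 3.2728
Critical value: ±1.960
p-value = 0.0011
Decision: reject H₀

Answer: z = 3.2728, reject H₀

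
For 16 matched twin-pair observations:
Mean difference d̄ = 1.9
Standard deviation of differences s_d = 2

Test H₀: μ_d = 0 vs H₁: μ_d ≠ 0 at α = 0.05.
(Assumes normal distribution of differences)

df = n - 1 = 15
SE = s_d/√n = 2/√16 = 0.5000
t = d̄/SE = 1.9/0.5000 = 3.8000
Critical value: t_{0.025,15} = ±2.131
p-value ≈ 0.0017
Decision: reject H₀

Answer: t = 3.8000, reject H₀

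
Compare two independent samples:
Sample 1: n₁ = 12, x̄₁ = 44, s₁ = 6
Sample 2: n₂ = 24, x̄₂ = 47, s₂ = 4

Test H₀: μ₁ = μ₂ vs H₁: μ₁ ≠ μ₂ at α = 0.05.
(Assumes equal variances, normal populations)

Answer: t = -1.7901, fail to reject H₀

Derivation:
Pooled variance: s²_p = [11×6² + 23×4²]/(34) = 22.4706
s_p = 4.7403
SE = s_p×√(1/n₁ + 1/n₂) = 4.7403×√(1/12 + 1/24) = 1.6759
t = (x̄₁ - x̄₂)/SE = (44 - 47)/1.6759 = -1.7901
df = 34, t-critical = ±2.032
Decision: fail to reject H₀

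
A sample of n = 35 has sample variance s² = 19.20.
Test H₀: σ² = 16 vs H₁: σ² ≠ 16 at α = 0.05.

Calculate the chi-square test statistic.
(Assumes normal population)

Answer: χ² = 40.8000, fail to reject H₀

Derivation:
df = n - 1 = 34
χ² = (n-1)s²/σ₀² = 34×19.20/16 = 40.8000
Critical values: χ²_{0.975,34} = 19.806, χ²_{0.025,34} = 51.966
Rejection region: χ² < 19.806 or χ² > 51.966
Decision: fail to reject H₀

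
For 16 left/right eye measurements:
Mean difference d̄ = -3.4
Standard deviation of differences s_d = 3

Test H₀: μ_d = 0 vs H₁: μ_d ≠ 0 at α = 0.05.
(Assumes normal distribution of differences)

Answer: t = -4.5333, reject H₀

Derivation:
df = n - 1 = 15
SE = s_d/√n = 3/√16 = 0.7500
t = d̄/SE = -3.4/0.7500 = -4.5333
Critical value: t_{0.025,15} = ±2.131
p-value ≈ 0.0004
Decision: reject H₀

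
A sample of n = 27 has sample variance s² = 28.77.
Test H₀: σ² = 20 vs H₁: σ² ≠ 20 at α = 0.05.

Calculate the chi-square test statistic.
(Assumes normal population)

Answer: χ² = 37.4010, fail to reject H₀

Derivation:
df = n - 1 = 26
χ² = (n-1)s²/σ₀² = 26×28.77/20 = 37.4010
Critical values: χ²_{0.975,26} = 13.844, χ²_{0.025,26} = 41.923
Rejection region: χ² < 13.844 or χ² > 41.923
Decision: fail to reject H₀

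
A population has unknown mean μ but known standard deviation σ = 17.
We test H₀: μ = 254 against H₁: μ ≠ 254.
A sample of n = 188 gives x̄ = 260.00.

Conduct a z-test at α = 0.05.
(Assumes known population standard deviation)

Answer: z = 4.8391, reject H₀

Derivation:
Standard error: SE = σ/√n = 17/√188 = 1.2399
z-statistic: z = (x̄ - μ₀)/SE = (260.00 - 254)/1.2399 = 4.8391
Critical value: ±1.960
p-value < 0.0001
Decision: reject H₀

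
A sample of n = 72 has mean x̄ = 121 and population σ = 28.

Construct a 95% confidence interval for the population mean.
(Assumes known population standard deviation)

Confidence level: 95%, α = 0.05
z_0.025 = 1.960
SE = σ/√n = 28/√72 = 3.2998
Margin of error = 1.960 × 3.2998 = 6.4676
CI: x̄ ± margin = 121 ± 6.4676
CI: (114.5324, 127.4676)

Answer: (114.5324, 127.4676)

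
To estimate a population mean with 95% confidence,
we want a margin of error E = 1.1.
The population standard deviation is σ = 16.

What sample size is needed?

z_0.025 = 1.960
n = (z×σ/E)² = (1.960×16/1.1)²
n = 812.7683
Round up: n = 813

Answer: n = 813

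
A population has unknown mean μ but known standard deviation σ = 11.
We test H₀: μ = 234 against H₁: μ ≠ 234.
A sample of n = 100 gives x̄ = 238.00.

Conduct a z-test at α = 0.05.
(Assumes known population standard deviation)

Answer: z = 3.6364, reject H₀

Derivation:
Standard error: SE = σ/√n = 11/√100 = 1.1000
z-statistic: z = (x̄ - μ₀)/SE = (238.00 - 234)/1.1000 = 3.6364
Critical value: ±1.960
p-value = 0.0003
Decision: reject H₀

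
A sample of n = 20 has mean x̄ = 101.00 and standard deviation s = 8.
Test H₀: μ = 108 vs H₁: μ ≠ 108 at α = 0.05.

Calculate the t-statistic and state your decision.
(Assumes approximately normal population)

Answer: t = -3.9130, reject H₀

Derivation:
df = n - 1 = 19
SE = s/√n = 8/√20 = 1.7889
t = (x̄ - μ₀)/SE = (101.00 - 108)/1.7889 = -3.9130
Critical value: t_{0.025,19} = ±2.093
p-value ≈ 0.0009
Decision: reject H₀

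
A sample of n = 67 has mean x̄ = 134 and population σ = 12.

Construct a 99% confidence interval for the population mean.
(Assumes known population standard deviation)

Answer: (130.2236, 137.7764)

Derivation:
Confidence level: 99%, α = 0.01
z_0.005 = 2.576
SE = σ/√n = 12/√67 = 1.4660
Margin of error = 2.576 × 1.4660 = 3.7764
CI: x̄ ± margin = 134 ± 3.7764
CI: (130.2236, 137.7764)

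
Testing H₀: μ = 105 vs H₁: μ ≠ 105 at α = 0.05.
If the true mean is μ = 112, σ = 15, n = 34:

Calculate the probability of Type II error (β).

SE = σ/√n = 15/√34 = 2.5725
Critical values: μ₀ ± z_0.025×SE = 105 ± 1.960×2.5725
Acceptance region: (99.9579, 110.0421)
Under H₁ (μ = 112): z_high = (110.0421 - 112)/2.5725 = -0.7611, z_low = (99.9579 - 112)/2.5725 = -4.6811
β = P(not reject | H₁) = Φ(-0.7611) - Φ(-4.6811) ≈ 0.2233

Answer: β ≈ 0.2233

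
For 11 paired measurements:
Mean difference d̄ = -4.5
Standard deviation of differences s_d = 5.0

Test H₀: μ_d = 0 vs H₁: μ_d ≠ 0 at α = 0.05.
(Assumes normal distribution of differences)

Answer: t = -2.9849, reject H₀

Derivation:
df = n - 1 = 10
SE = s_d/√n = 5.0/√11 = 1.5076
t = d̄/SE = -4.5/1.5076 = -2.9849
Critical value: t_{0.025,10} = ±2.228
p-value ≈ 0.0137
Decision: reject H₀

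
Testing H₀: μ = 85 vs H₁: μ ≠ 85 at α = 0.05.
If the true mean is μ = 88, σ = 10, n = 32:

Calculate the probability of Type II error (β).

Answer: β ≈ 0.6036

Derivation:
SE = σ/√n = 10/√32 = 1.7678
Critical values: μ₀ ± z_0.025×SE = 85 ± 1.960×1.7678
Acceptance region: (81.5351, 88.4649)
Under H₁ (μ = 88): z_high = (88.4649 - 88)/1.7678 = 0.2630, z_low = (81.5351 - 88)/1.7678 = -3.6570
β = P(not reject | H₁) = Φ(0.2630) - Φ(-3.6570) ≈ 0.6036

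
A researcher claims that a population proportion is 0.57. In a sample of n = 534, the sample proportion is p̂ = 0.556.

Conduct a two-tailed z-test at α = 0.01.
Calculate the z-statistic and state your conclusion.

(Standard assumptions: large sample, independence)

Answer: z = -0.6535, fail to reject H₀

Derivation:
H₀: p = 0.57, H₁: p ≠ 0.57
Standard error: SE = √(p₀(1-p₀)/n) = √(0.57×0.43/534) = 0.021424
z-statistic: z = (p̂ - p₀)/SE = (0.556 - 0.57)/0.021424 = -0.6535
Critical value: z_0.005 = ±2.576
p-value = 0.5134
Decision: fail to reject H₀ at α = 0.01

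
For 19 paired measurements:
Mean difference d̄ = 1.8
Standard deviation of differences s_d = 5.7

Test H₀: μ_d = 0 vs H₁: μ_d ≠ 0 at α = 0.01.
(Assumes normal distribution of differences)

df = n - 1 = 18
SE = s_d/√n = 5.7/√19 = 1.3077
t = d̄/SE = 1.8/1.3077 = 1.3765
Critical value: t_{0.005,18} = ±2.878
p-value ≈ 0.1855
Decision: fail to reject H₀

Answer: t = 1.3765, fail to reject H₀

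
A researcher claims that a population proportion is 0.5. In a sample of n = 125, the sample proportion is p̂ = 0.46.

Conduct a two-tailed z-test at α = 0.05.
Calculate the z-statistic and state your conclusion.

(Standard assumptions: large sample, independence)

Answer: z = -0.8944, fail to reject H₀

Derivation:
H₀: p = 0.5, H₁: p ≠ 0.5
Standard error: SE = √(p₀(1-p₀)/n) = √(0.5×0.5/125) = 0.044721
z-statistic: z = (p̂ - p₀)/SE = (0.46 - 0.5)/0.044721 = -0.8944
Critical value: z_0.025 = ±1.960
p-value = 0.3711
Decision: fail to reject H₀ at α = 0.05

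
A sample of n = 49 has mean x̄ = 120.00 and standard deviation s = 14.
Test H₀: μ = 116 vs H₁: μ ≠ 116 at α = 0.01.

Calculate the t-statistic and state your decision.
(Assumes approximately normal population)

df = n - 1 = 48
SE = s/√n = 14/√49 = 2.0000
t = (x̄ - μ₀)/SE = (120.00 - 116)/2.0000 = 2.0000
Critical value: t_{0.005,48} = ±2.682
p-value ≈ 0.0512
Decision: fail to reject H₀

Answer: t = 2.0000, fail to reject H₀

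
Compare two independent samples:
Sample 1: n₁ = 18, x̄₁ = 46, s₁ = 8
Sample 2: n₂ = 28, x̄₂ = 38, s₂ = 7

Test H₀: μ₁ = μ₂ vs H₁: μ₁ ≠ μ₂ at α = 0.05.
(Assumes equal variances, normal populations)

Answer: t = 3.5773, reject H₀

Derivation:
Pooled variance: s²_p = [17×8² + 27×7²]/(44) = 54.7955
s_p = 7.4024
SE = s_p×√(1/n₁ + 1/n₂) = 7.4024×√(1/18 + 1/28) = 2.2363
t = (x̄₁ - x̄₂)/SE = (46 - 38)/2.2363 = 3.5773
df = 44, t-critical = ±2.015
Decision: reject H₀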